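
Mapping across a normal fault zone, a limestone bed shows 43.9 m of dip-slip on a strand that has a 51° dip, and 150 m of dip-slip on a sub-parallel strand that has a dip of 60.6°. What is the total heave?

101 m

heave_A = 43.9 × cos(51°) = 27.63 m
heave_B = 150 × cos(60.6°) = 73.64 m
total = 27.63 + 73.64 = 101 m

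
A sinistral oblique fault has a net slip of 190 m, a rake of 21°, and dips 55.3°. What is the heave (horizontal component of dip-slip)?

dip-slip = net slip × sin(rake) = 190 m × sin(21°) = 68.09 m
heave = dip-slip × cos(dip) = 68.09 × cos(55.3°) = 38.8 m

38.8 m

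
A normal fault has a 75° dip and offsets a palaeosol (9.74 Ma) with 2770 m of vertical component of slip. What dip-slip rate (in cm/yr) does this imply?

0.0294 cm/yr

dip-slip = throw / sin(dip) = 2770 m / sin(75°) = 2868 m
rate = 2868 m / 9.74 Ma = 0.000294 m/yr = 0.0294 cm/yr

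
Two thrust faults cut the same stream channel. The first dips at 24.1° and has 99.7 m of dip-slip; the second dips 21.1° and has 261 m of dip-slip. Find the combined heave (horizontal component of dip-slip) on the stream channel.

335 m

heave_A = 99.7 × cos(24.1°) = 91.01 m
heave_B = 261 × cos(21.1°) = 243.5 m
total = 91.01 + 243.5 = 335 m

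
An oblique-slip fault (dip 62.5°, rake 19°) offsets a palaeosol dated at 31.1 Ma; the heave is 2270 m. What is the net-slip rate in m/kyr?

0.486 m/kyr

dip-slip = heave / cos(dip) = 2270 / cos(62.5°) = 4916 m
net slip = dip-slip / sin(rake) = 4916 / sin(19°) = 15100 m
rate = 15100 m / 31.1 Ma = 0.000486 m/yr = 0.486 m/kyr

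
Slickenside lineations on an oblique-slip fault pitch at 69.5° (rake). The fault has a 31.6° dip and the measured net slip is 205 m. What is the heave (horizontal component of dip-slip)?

164 m

dip-slip = net slip × sin(rake) = 205 m × sin(69.5°) = 192 m
heave = dip-slip × cos(dip) = 192 × cos(31.6°) = 164 m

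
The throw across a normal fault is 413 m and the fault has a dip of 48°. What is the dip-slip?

dip-slip = throw / sin(dip) = 413 / sin(48°) = 556 m

556 m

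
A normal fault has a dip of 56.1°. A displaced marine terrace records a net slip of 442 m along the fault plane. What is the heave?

heave = dip-slip × cos(dip) = 442 m × cos(56.1°) = 247 m

247 m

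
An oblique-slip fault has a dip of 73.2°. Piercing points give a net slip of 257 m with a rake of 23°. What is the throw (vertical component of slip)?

96.1 m

dip-slip = net slip × sin(rake) = 257 m × sin(23°) = 100.4 m
throw = dip-slip × sin(dip) = 100.4 × sin(73.2°) = 96.1 m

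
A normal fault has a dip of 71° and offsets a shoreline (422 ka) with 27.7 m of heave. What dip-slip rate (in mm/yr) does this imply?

0.202 mm/yr

dip-slip = heave / cos(dip) = 27.7 m / cos(71°) = 85.08 m
rate = 85.08 m / 422 ka = 0.000202 m/yr = 0.202 mm/yr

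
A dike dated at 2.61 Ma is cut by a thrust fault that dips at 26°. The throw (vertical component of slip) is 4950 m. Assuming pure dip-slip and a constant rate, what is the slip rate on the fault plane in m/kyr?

dip-slip = throw / sin(dip) = 4950 m / sin(26°) = 11290 m
rate = 11290 m / 2.61 Ma = 0.00433 m/yr = 4.33 m/kyr

4.33 m/kyr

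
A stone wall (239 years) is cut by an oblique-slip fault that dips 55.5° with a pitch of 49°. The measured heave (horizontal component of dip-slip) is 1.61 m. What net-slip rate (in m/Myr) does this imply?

15800 m/Myr

dip-slip = heave / cos(dip) = 1.61 / cos(55.5°) = 2.842 m
net slip = dip-slip / sin(rake) = 2.842 / sin(49°) = 3.766 m
rate = 3.766 m / 239 years = 0.0158 m/yr = 15800 m/Myr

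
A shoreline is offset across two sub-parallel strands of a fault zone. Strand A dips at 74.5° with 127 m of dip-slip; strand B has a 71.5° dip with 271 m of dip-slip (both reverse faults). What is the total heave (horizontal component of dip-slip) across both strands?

heave_A = 127 × cos(74.5°) = 33.94 m
heave_B = 271 × cos(71.5°) = 85.99 m
total = 33.94 + 85.99 = 120 m

120 m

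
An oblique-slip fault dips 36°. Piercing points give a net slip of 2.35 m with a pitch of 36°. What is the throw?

dip-slip = net slip × sin(rake) = 2.35 m × sin(36°) = 1.381 m
throw = dip-slip × sin(dip) = 1.381 × sin(36°) = 0.812 m

0.812 m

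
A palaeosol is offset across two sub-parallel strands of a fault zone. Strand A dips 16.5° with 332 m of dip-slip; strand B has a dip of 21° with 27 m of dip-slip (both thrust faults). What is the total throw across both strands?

throw_A = 332 × sin(16.5°) = 94.29 m
throw_B = 27 × sin(21°) = 9.676 m
total = 94.29 + 9.676 = 104 m

104 m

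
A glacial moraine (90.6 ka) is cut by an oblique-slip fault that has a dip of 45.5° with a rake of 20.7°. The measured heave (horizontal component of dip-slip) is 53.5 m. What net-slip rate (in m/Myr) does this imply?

2380 m/Myr

dip-slip = heave / cos(dip) = 53.5 / cos(45.5°) = 76.33 m
net slip = dip-slip / sin(rake) = 76.33 / sin(20.7°) = 215.9 m
rate = 215.9 m / 90.6 ka = 0.00238 m/yr = 2380 m/Myr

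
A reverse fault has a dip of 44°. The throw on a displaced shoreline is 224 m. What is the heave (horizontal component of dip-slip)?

heave = throw / tan(dip) = 224 / tan(44°) = 232 m

232 m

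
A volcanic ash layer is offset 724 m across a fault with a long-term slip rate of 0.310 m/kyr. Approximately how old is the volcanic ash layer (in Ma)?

2.34 Ma

age = offset / rate = 724 m / (0.310 m/kyr) = 2.34e+06 yr = 2.34 Ma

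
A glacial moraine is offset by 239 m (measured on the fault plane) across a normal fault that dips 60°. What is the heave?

120 m

heave = dip-slip × cos(dip) = 239 m × cos(60°) = 120 m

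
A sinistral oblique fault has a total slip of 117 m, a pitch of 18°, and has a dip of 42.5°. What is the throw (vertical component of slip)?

24.4 m

dip-slip = net slip × sin(rake) = 117 m × sin(18°) = 36.15 m
throw = dip-slip × sin(dip) = 36.15 × sin(42.5°) = 24.4 m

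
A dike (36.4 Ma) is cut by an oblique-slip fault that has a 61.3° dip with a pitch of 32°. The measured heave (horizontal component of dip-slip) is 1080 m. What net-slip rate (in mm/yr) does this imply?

dip-slip = heave / cos(dip) = 1080 / cos(61.3°) = 2249 m
net slip = dip-slip / sin(rake) = 2249 / sin(32°) = 4244 m
rate = 4244 m / 36.4 Ma = 0.000117 m/yr = 0.117 mm/yr

0.117 mm/yr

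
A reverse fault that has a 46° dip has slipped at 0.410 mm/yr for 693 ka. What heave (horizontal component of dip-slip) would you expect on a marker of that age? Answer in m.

197 m

dip-slip = rate × time = 0.410 mm/yr × 693 ka = 284.1 m
heave = dip-slip × cos(dip) = 284.1 × cos(46°) = 197 m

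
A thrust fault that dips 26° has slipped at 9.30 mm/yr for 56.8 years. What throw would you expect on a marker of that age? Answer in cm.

23.2 cm

dip-slip = rate × time = 9.30 mm/yr × 56.8 years = 0.5282 m
throw = dip-slip × sin(dip) = 0.5282 × sin(26°) = 0.232 m = 23.2 cm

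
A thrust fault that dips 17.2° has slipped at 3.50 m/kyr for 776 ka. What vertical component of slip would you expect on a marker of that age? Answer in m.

dip-slip = rate × time = 3.50 m/kyr × 776 ka = 2716 m
throw = dip-slip × sin(dip) = 2716 × sin(17.2°) = 803 m

803 m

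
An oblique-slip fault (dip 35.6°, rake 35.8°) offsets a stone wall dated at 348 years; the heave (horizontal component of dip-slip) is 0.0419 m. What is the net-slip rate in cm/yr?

0.0253 cm/yr

dip-slip = heave / cos(dip) = 0.0419 / cos(35.6°) = 0.05153 m
net slip = dip-slip / sin(rake) = 0.05153 / sin(35.8°) = 0.08809 m
rate = 0.08809 m / 348 years = 0.000253 m/yr = 0.0253 cm/yr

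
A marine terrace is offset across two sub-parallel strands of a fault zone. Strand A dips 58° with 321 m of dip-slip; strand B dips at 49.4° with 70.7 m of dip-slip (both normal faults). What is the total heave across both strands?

heave_A = 321 × cos(58°) = 170.1 m
heave_B = 70.7 × cos(49.4°) = 46.01 m
total = 170.1 + 46.01 = 216 m

216 m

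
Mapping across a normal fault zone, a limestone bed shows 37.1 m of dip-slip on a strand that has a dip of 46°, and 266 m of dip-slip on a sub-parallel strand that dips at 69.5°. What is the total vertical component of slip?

276 m

throw_A = 37.1 × sin(46°) = 26.69 m
throw_B = 266 × sin(69.5°) = 249.2 m
total = 26.69 + 249.2 = 276 m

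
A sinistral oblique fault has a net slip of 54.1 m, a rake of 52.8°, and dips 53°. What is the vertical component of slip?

dip-slip = net slip × sin(rake) = 54.1 m × sin(52.8°) = 43.09 m
throw = dip-slip × sin(dip) = 43.09 × sin(53°) = 34.4 m

34.4 m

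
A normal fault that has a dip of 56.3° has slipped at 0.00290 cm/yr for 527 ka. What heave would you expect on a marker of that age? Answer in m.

8.48 m

dip-slip = rate × time = 0.00290 cm/yr × 527 ka = 15.28 m
heave = dip-slip × cos(dip) = 15.28 × cos(56.3°) = 8.48 m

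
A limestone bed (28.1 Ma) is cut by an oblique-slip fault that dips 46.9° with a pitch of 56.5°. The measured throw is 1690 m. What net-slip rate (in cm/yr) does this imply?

dip-slip = throw / sin(dip) = 1690 / sin(46.9°) = 2315 m
net slip = dip-slip / sin(rake) = 2315 / sin(56.5°) = 2776 m
rate = 2776 m / 28.1 Ma = 0.0000988 m/yr = 0.00988 cm/yr

0.00988 cm/yr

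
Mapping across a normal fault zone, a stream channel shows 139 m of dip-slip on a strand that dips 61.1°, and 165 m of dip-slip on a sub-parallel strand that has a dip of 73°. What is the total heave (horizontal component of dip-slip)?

heave_A = 139 × cos(61.1°) = 67.18 m
heave_B = 165 × cos(73°) = 48.24 m
total = 67.18 + 48.24 = 115 m

115 m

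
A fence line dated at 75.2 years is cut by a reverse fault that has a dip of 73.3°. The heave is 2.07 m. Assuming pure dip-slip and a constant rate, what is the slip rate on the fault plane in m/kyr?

dip-slip = heave / cos(dip) = 2.07 m / cos(73.3°) = 7.203 m
rate = 7.203 m / 75.2 years = 0.0958 m/yr = 95.8 m/kyr

95.8 m/kyr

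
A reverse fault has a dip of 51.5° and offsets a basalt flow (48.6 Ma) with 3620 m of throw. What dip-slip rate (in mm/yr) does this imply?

0.0952 mm/yr

dip-slip = throw / sin(dip) = 3620 m / sin(51.5°) = 4626 m
rate = 4626 m / 48.6 Ma = 0.0000952 m/yr = 0.0952 mm/yr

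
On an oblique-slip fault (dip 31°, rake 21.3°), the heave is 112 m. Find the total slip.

360 m

dip-slip = heave / cos(dip) = 112 / cos(31°) = 130.7 m
net slip = dip-slip / sin(rake) = 130.7 / sin(21.3°) = 360 m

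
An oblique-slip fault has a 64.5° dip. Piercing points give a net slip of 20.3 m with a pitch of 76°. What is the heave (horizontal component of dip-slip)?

dip-slip = net slip × sin(rake) = 20.3 m × sin(76°) = 19.70 m
heave = dip-slip × cos(dip) = 19.70 × cos(64.5°) = 8.48 m

8.48 m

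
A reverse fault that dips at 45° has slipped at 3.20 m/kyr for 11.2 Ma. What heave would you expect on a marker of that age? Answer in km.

25.3 km

dip-slip = rate × time = 3.20 m/kyr × 11.2 Ma = 35840 m
heave = dip-slip × cos(dip) = 35840 × cos(45°) = 25300 m = 25.3 km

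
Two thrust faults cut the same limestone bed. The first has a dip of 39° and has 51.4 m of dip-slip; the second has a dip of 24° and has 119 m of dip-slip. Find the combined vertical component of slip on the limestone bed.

throw_A = 51.4 × sin(39°) = 32.35 m
throw_B = 119 × sin(24°) = 48.40 m
total = 32.35 + 48.40 = 80.7 m

80.7 m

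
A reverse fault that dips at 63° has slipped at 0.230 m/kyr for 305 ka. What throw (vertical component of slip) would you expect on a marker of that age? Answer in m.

dip-slip = rate × time = 0.230 m/kyr × 305 ka = 70.15 m
throw = dip-slip × sin(dip) = 70.15 × sin(63°) = 62.5 m

62.5 m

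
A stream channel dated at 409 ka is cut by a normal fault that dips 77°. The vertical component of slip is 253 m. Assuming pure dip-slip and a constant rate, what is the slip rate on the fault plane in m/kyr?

0.635 m/kyr

dip-slip = throw / sin(dip) = 253 m / sin(77°) = 259.7 m
rate = 259.7 m / 409 ka = 0.000635 m/yr = 0.635 m/kyr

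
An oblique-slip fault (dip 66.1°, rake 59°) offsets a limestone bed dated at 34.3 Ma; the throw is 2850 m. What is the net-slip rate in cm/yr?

dip-slip = throw / sin(dip) = 2850 / sin(66.1°) = 3117 m
net slip = dip-slip / sin(rake) = 3117 / sin(59°) = 3637 m
rate = 3637 m / 34.3 Ma = 0.000106 m/yr = 0.0106 cm/yr

0.0106 cm/yr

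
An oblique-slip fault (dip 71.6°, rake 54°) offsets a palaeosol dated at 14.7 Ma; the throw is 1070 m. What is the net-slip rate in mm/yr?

0.0948 mm/yr

dip-slip = throw / sin(dip) = 1070 / sin(71.6°) = 1128 m
net slip = dip-slip / sin(rake) = 1128 / sin(54°) = 1394 m
rate = 1394 m / 14.7 Ma = 0.0000948 m/yr = 0.0948 mm/yr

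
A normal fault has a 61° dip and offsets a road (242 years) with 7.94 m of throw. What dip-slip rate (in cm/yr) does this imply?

dip-slip = throw / sin(dip) = 7.94 m / sin(61°) = 9.078 m
rate = 9.078 m / 242 years = 0.0375 m/yr = 3.75 cm/yr

3.75 cm/yr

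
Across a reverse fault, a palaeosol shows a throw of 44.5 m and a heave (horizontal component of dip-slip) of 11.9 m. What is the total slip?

net slip = √(throw² + heave²) = √(44.5² + 11.9²) = 46.1 m

46.1 m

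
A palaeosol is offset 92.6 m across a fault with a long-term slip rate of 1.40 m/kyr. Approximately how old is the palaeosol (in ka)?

66.1 ka

age = offset / rate = 92.6 m / (1.40 m/kyr) = 66100 yr = 66.1 ka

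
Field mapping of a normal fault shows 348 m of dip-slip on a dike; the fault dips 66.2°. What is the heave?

heave = dip-slip × cos(dip) = 348 m × cos(66.2°) = 140 m

140 m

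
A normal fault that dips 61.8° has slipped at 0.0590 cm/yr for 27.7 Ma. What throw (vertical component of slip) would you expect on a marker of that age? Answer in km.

dip-slip = rate × time = 0.0590 cm/yr × 27.7 Ma = 16340 m
throw = dip-slip × sin(dip) = 16340 × sin(61.8°) = 14400 m = 14.4 km

14.4 km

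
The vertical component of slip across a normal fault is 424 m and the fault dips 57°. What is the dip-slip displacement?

dip-slip = throw / sin(dip) = 424 / sin(57°) = 506 m

506 m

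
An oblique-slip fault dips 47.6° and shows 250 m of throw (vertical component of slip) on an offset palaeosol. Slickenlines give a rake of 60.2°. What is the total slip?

dip-slip = throw / sin(dip) = 250 / sin(47.6°) = 338.5 m
net slip = dip-slip / sin(rake) = 338.5 / sin(60.2°) = 390 m

390 m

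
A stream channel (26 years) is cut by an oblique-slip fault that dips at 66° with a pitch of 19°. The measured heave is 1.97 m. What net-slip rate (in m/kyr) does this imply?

dip-slip = heave / cos(dip) = 1.97 / cos(66°) = 4.843 m
net slip = dip-slip / sin(rake) = 4.843 / sin(19°) = 14.88 m
rate = 14.88 m / 26 years = 0.572 m/yr = 572 m/kyr

572 m/kyr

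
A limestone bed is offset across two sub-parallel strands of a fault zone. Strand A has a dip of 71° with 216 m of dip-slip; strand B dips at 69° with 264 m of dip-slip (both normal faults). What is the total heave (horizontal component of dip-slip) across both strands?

165 m

heave_A = 216 × cos(71°) = 70.32 m
heave_B = 264 × cos(69°) = 94.61 m
total = 70.32 + 94.61 = 165 m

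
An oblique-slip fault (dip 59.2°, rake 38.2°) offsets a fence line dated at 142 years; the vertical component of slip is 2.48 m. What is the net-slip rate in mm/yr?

32.9 mm/yr

dip-slip = throw / sin(dip) = 2.48 / sin(59.2°) = 2.887 m
net slip = dip-slip / sin(rake) = 2.887 / sin(38.2°) = 4.669 m
rate = 4.669 m / 142 years = 0.0329 m/yr = 32.9 mm/yr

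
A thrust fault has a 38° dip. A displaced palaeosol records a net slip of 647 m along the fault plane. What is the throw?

throw = dip-slip × sin(dip) = 647 m × sin(38°) = 398 m

398 m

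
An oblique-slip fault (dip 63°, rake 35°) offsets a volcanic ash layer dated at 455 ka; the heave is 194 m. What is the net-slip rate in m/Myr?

dip-slip = heave / cos(dip) = 194 / cos(63°) = 427.3 m
net slip = dip-slip / sin(rake) = 427.3 / sin(35°) = 745 m
rate = 745 m / 455 ka = 0.00164 m/yr = 1640 m/Myr

1640 m/Myr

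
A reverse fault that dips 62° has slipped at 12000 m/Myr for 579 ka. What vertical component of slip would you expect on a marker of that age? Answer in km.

dip-slip = rate × time = 12000 m/Myr × 579 ka = 6948 m
throw = dip-slip × sin(dip) = 6948 × sin(62°) = 6130 m = 6.13 km

6.13 km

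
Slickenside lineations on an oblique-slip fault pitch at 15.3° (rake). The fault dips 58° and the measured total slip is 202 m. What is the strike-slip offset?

strike-slip = net slip × cos(rake) = 202 m × cos(15.3°) = 195 m

195 m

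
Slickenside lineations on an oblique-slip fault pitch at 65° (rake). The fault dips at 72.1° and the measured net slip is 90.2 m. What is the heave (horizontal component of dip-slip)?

25.1 m

dip-slip = net slip × sin(rake) = 90.2 m × sin(65°) = 81.75 m
heave = dip-slip × cos(dip) = 81.75 × cos(72.1°) = 25.1 m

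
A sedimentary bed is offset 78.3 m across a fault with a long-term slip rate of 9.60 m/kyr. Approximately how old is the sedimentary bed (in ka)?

8.16 ka

age = offset / rate = 78.3 m / (9.60 m/kyr) = 8160 yr = 8.16 ka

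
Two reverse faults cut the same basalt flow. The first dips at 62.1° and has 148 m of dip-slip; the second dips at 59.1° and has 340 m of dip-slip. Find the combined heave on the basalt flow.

244 m

heave_A = 148 × cos(62.1°) = 69.25 m
heave_B = 340 × cos(59.1°) = 174.6 m
total = 69.25 + 174.6 = 244 m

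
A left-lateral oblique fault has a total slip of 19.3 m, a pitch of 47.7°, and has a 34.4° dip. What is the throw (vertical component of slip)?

8.06 m

dip-slip = net slip × sin(rake) = 19.3 m × sin(47.7°) = 14.27 m
throw = dip-slip × sin(dip) = 14.27 × sin(34.4°) = 8.06 m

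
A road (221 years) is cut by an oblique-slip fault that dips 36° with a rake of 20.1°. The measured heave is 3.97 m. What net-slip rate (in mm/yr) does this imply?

64.6 mm/yr

dip-slip = heave / cos(dip) = 3.97 / cos(36°) = 4.907 m
net slip = dip-slip / sin(rake) = 4.907 / sin(20.1°) = 14.28 m
rate = 14.28 m / 221 years = 0.0646 m/yr = 64.6 mm/yr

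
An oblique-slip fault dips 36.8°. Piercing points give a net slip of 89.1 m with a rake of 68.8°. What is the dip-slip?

dip-slip = net slip × sin(rake) = 89.1 m × sin(68.8°) = 83.1 m

83.1 m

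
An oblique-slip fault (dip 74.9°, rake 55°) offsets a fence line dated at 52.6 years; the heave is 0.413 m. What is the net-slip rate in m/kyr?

dip-slip = heave / cos(dip) = 0.413 / cos(74.9°) = 1.585 m
net slip = dip-slip / sin(rake) = 1.585 / sin(55°) = 1.935 m
rate = 1.935 m / 52.6 years = 0.0368 m/yr = 36.8 m/kyr

36.8 m/kyr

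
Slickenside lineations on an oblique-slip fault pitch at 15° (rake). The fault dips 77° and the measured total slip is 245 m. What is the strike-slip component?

strike-slip = net slip × cos(rake) = 245 m × cos(15°) = 237 m

237 m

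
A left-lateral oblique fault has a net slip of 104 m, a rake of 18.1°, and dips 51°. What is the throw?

dip-slip = net slip × sin(rake) = 104 m × sin(18.1°) = 32.31 m
throw = dip-slip × sin(dip) = 32.31 × sin(51°) = 25.1 m

25.1 m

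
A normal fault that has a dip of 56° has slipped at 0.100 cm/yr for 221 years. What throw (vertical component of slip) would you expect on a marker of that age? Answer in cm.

18.3 cm

dip-slip = rate × time = 0.100 cm/yr × 221 years = 0.2210 m
throw = dip-slip × sin(dip) = 0.2210 × sin(56°) = 0.183 m = 18.3 cm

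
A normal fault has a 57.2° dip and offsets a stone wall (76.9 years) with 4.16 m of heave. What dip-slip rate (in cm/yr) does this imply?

dip-slip = heave / cos(dip) = 4.16 m / cos(57.2°) = 7.679 m
rate = 7.679 m / 76.9 years = 0.0999 m/yr = 9.99 cm/yr

9.99 cm/yr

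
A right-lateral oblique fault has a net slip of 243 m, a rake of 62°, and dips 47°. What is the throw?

dip-slip = net slip × sin(rake) = 243 m × sin(62°) = 214.6 m
throw = dip-slip × sin(dip) = 214.6 × sin(47°) = 157 m

157 m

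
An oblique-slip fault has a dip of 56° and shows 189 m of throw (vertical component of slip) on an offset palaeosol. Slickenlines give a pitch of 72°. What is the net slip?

dip-slip = throw / sin(dip) = 189 / sin(56°) = 228 m
net slip = dip-slip / sin(rake) = 228 / sin(72°) = 240 m

240 m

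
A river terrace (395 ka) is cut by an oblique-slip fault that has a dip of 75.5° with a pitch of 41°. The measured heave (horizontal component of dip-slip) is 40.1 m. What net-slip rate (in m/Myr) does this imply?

dip-slip = heave / cos(dip) = 40.1 / cos(75.5°) = 160.2 m
net slip = dip-slip / sin(rake) = 160.2 / sin(41°) = 244.1 m
rate = 244.1 m / 395 ka = 0.000618 m/yr = 618 m/Myr

618 m/Myr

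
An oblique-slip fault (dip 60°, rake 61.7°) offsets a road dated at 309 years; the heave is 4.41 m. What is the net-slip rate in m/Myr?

32400 m/Myr

dip-slip = heave / cos(dip) = 4.41 / cos(60°) = 8.820 m
net slip = dip-slip / sin(rake) = 8.820 / sin(61.7°) = 10.02 m
rate = 10.02 m / 309 years = 0.0324 m/yr = 32400 m/Myr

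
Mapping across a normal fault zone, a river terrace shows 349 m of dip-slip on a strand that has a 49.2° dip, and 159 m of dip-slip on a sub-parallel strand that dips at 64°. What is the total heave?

heave_A = 349 × cos(49.2°) = 228 m
heave_B = 159 × cos(64°) = 69.70 m
total = 228 + 69.70 = 298 m

298 m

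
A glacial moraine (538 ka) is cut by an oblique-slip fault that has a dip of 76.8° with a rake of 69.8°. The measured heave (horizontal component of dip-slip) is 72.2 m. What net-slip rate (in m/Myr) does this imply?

dip-slip = heave / cos(dip) = 72.2 / cos(76.8°) = 316.2 m
net slip = dip-slip / sin(rake) = 316.2 / sin(69.8°) = 336.9 m
rate = 336.9 m / 538 ka = 0.000626 m/yr = 626 m/Myr

626 m/Myr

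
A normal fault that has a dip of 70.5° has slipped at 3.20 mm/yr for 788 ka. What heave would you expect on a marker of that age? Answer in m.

dip-slip = rate × time = 3.20 mm/yr × 788 ka = 2522 m
heave = dip-slip × cos(dip) = 2522 × cos(70.5°) = 842 m

842 m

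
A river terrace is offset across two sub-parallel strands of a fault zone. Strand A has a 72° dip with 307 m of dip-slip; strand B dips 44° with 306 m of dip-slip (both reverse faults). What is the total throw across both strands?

505 m

throw_A = 307 × sin(72°) = 292 m
throw_B = 306 × sin(44°) = 212.6 m
total = 292 + 212.6 = 505 m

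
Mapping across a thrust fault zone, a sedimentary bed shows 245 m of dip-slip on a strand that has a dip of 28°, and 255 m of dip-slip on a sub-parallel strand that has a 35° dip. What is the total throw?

throw_A = 245 × sin(28°) = 115 m
throw_B = 255 × sin(35°) = 146.3 m
total = 115 + 146.3 = 261 m

261 m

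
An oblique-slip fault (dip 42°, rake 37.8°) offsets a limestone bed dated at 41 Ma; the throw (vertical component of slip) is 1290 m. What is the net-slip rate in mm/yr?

dip-slip = throw / sin(dip) = 1290 / sin(42°) = 1928 m
net slip = dip-slip / sin(rake) = 1928 / sin(37.8°) = 3145 m
rate = 3145 m / 41 Ma = 0.0000767 m/yr = 0.0767 mm/yr

0.0767 mm/yr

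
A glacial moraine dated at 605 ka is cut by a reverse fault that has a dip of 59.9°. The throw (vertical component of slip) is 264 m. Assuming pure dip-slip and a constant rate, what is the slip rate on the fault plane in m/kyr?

dip-slip = throw / sin(dip) = 264 m / sin(59.9°) = 305.1 m
rate = 305.1 m / 605 ka = 0.000504 m/yr = 0.504 m/kyr

0.504 m/kyr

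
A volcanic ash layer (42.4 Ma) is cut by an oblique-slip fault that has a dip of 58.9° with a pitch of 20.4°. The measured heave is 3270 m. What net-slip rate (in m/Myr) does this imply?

dip-slip = heave / cos(dip) = 3270 / cos(58.9°) = 6331 m
net slip = dip-slip / sin(rake) = 6331 / sin(20.4°) = 18160 m
rate = 18160 m / 42.4 Ma = 0.000428 m/yr = 428 m/Myr

428 m/Myr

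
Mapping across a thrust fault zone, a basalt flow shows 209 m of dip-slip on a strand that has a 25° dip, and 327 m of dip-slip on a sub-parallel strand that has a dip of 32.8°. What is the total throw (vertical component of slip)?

265 m

throw_A = 209 × sin(25°) = 88.33 m
throw_B = 327 × sin(32.8°) = 177.1 m
total = 88.33 + 177.1 = 265 m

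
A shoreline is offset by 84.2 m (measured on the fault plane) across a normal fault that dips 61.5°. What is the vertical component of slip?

74 m

throw = dip-slip × sin(dip) = 84.2 m × sin(61.5°) = 74 m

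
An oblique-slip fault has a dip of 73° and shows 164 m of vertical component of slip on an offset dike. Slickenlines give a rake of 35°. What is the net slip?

299 m

dip-slip = throw / sin(dip) = 164 / sin(73°) = 171.5 m
net slip = dip-slip / sin(rake) = 171.5 / sin(35°) = 299 m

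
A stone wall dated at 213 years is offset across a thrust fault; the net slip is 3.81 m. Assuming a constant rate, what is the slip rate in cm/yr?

rate = 3.81 m / 213 years = 0.0179 m/yr = 1.79 cm/yr

1.79 cm/yr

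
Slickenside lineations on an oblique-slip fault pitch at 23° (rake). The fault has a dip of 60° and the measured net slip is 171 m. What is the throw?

57.9 m

dip-slip = net slip × sin(rake) = 171 m × sin(23°) = 66.82 m
throw = dip-slip × sin(dip) = 66.82 × sin(60°) = 57.9 m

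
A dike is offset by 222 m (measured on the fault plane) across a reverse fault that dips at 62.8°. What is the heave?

heave = dip-slip × cos(dip) = 222 m × cos(62.8°) = 101 m

101 m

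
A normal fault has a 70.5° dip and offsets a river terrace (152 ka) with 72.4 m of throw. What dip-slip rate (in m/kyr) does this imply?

0.505 m/kyr

dip-slip = throw / sin(dip) = 72.4 m / sin(70.5°) = 76.81 m
rate = 76.81 m / 152 ka = 0.000505 m/yr = 0.505 m/kyr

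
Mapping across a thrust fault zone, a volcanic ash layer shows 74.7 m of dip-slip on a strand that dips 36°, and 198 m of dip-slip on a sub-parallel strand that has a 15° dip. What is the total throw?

95.2 m

throw_A = 74.7 × sin(36°) = 43.91 m
throw_B = 198 × sin(15°) = 51.25 m
total = 43.91 + 51.25 = 95.2 m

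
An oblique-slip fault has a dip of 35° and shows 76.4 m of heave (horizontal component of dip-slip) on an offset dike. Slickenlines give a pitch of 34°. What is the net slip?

dip-slip = heave / cos(dip) = 76.4 / cos(35°) = 93.27 m
net slip = dip-slip / sin(rake) = 93.27 / sin(34°) = 167 m

167 m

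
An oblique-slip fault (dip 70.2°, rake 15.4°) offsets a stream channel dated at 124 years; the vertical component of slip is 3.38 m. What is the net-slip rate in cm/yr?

dip-slip = throw / sin(dip) = 3.38 / sin(70.2°) = 3.592 m
net slip = dip-slip / sin(rake) = 3.592 / sin(15.4°) = 13.53 m
rate = 13.53 m / 124 years = 0.109 m/yr = 10.9 cm/yr

10.9 cm/yr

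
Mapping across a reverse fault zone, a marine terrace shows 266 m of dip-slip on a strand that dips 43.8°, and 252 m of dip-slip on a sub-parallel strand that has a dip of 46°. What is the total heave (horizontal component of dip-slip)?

heave_A = 266 × cos(43.8°) = 192 m
heave_B = 252 × cos(46°) = 175.1 m
total = 192 + 175.1 = 367 m

367 m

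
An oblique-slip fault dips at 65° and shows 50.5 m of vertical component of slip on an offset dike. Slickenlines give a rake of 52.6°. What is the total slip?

dip-slip = throw / sin(dip) = 50.5 / sin(65°) = 55.72 m
net slip = dip-slip / sin(rake) = 55.72 / sin(52.6°) = 70.1 m

70.1 m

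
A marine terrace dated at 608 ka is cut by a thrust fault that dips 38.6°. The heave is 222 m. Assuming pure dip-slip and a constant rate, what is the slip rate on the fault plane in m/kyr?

0.467 m/kyr

dip-slip = heave / cos(dip) = 222 m / cos(38.6°) = 284.1 m
rate = 284.1 m / 608 ka = 0.000467 m/yr = 0.467 m/kyr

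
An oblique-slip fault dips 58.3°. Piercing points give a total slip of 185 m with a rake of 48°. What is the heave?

72.2 m

dip-slip = net slip × sin(rake) = 185 m × sin(48°) = 137.5 m
heave = dip-slip × cos(dip) = 137.5 × cos(58.3°) = 72.2 m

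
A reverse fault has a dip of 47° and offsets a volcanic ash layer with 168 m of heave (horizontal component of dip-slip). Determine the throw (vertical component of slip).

throw = heave × tan(dip) = 168 × tan(47°) = 180 m

180 m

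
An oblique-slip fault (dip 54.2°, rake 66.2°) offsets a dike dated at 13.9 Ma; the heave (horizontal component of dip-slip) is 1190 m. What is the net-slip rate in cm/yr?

dip-slip = heave / cos(dip) = 1190 / cos(54.2°) = 2034 m
net slip = dip-slip / sin(rake) = 2034 / sin(66.2°) = 2223 m
rate = 2223 m / 13.9 Ma = 0.000160 m/yr = 0.0160 cm/yr

0.0160 cm/yr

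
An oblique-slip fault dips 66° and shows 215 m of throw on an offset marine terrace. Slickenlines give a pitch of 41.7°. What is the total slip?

dip-slip = throw / sin(dip) = 215 / sin(66°) = 235.3 m
net slip = dip-slip / sin(rake) = 235.3 / sin(41.7°) = 354 m

354 m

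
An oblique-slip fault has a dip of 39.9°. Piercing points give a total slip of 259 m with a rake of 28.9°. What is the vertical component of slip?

dip-slip = net slip × sin(rake) = 259 m × sin(28.9°) = 125.2 m
throw = dip-slip × sin(dip) = 125.2 × sin(39.9°) = 80.3 m

80.3 m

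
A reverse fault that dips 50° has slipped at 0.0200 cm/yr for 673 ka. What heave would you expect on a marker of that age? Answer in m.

86.5 m

dip-slip = rate × time = 0.0200 cm/yr × 673 ka = 134.6 m
heave = dip-slip × cos(dip) = 134.6 × cos(50°) = 86.5 m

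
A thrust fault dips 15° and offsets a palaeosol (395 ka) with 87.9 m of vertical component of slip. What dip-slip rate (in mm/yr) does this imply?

dip-slip = throw / sin(dip) = 87.9 m / sin(15°) = 339.6 m
rate = 339.6 m / 395 ka = 0.000860 m/yr = 0.860 mm/yr

0.860 mm/yr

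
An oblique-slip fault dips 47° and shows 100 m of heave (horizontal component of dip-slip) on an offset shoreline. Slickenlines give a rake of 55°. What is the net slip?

dip-slip = heave / cos(dip) = 100 / cos(47°) = 146.6 m
net slip = dip-slip / sin(rake) = 146.6 / sin(55°) = 179 m

179 m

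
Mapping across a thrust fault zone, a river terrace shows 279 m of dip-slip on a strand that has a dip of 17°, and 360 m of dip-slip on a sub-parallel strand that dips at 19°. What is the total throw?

throw_A = 279 × sin(17°) = 81.57 m
throw_B = 360 × sin(19°) = 117.2 m
total = 81.57 + 117.2 = 199 m

199 m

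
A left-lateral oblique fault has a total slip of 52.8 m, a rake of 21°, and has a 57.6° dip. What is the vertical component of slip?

dip-slip = net slip × sin(rake) = 52.8 m × sin(21°) = 18.92 m
throw = dip-slip × sin(dip) = 18.92 × sin(57.6°) = 16 m

16 m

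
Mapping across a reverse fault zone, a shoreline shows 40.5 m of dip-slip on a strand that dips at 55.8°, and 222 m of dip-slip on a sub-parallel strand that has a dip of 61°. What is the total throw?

throw_A = 40.5 × sin(55.8°) = 33.50 m
throw_B = 222 × sin(61°) = 194.2 m
total = 33.50 + 194.2 = 228 m

228 m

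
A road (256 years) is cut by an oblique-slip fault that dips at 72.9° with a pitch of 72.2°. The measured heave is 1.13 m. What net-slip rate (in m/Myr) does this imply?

15800 m/Myr

dip-slip = heave / cos(dip) = 1.13 / cos(72.9°) = 3.843 m
net slip = dip-slip / sin(rake) = 3.843 / sin(72.2°) = 4.036 m
rate = 4.036 m / 256 years = 0.0158 m/yr = 15800 m/Myr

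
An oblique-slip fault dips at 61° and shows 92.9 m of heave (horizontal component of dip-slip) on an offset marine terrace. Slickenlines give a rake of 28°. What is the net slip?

408 m

dip-slip = heave / cos(dip) = 92.9 / cos(61°) = 191.6 m
net slip = dip-slip / sin(rake) = 191.6 / sin(28°) = 408 m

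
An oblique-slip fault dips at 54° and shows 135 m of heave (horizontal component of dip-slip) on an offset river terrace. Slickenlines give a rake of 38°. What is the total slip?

dip-slip = heave / cos(dip) = 135 / cos(54°) = 229.7 m
net slip = dip-slip / sin(rake) = 229.7 / sin(38°) = 373 m

373 m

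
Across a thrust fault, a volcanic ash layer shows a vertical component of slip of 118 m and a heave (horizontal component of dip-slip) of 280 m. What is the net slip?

304 m

net slip = √(throw² + heave²) = √(118² + 280²) = 304 m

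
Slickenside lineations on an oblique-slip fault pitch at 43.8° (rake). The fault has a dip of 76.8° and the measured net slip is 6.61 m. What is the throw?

dip-slip = net slip × sin(rake) = 6.61 m × sin(43.8°) = 4.575 m
throw = dip-slip × sin(dip) = 4.575 × sin(76.8°) = 4.45 m

4.45 m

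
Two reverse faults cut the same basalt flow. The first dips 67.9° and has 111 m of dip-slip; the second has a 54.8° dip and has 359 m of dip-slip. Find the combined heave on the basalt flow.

249 m

heave_A = 111 × cos(67.9°) = 41.76 m
heave_B = 359 × cos(54.8°) = 206.9 m
total = 41.76 + 206.9 = 249 m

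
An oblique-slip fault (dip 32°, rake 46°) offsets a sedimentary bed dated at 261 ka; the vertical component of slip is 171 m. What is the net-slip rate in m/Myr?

1720 m/Myr

dip-slip = throw / sin(dip) = 171 / sin(32°) = 322.7 m
net slip = dip-slip / sin(rake) = 322.7 / sin(46°) = 448.6 m
rate = 448.6 m / 261 ka = 0.00172 m/yr = 1720 m/Myr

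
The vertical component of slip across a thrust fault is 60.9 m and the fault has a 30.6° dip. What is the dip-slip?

120 m

dip-slip = throw / sin(dip) = 60.9 / sin(30.6°) = 120 m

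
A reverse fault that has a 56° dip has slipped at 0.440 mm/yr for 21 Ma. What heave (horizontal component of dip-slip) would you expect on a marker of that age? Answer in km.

dip-slip = rate × time = 0.440 mm/yr × 21 Ma = 9240 m
heave = dip-slip × cos(dip) = 9240 × cos(56°) = 5170 m = 5.17 km

5.17 km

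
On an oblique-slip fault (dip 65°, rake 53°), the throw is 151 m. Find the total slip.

209 m

dip-slip = throw / sin(dip) = 151 / sin(65°) = 166.6 m
net slip = dip-slip / sin(rake) = 166.6 / sin(53°) = 209 m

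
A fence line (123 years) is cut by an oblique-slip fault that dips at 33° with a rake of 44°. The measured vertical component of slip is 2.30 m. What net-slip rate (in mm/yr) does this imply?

49.4 mm/yr

dip-slip = throw / sin(dip) = 2.30 / sin(33°) = 4.223 m
net slip = dip-slip / sin(rake) = 4.223 / sin(44°) = 6.079 m
rate = 6.079 m / 123 years = 0.0494 m/yr = 49.4 mm/yr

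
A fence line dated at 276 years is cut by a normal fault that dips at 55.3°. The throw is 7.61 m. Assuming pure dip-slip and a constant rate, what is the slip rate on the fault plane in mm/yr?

33.5 mm/yr

dip-slip = throw / sin(dip) = 7.61 m / sin(55.3°) = 9.256 m
rate = 9.256 m / 276 years = 0.0335 m/yr = 33.5 mm/yr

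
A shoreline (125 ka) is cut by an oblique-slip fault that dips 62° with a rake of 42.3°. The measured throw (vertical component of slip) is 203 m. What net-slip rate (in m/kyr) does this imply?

2.73 m/kyr

dip-slip = throw / sin(dip) = 203 / sin(62°) = 229.9 m
net slip = dip-slip / sin(rake) = 229.9 / sin(42.3°) = 341.6 m
rate = 341.6 m / 125 ka = 0.00273 m/yr = 2.73 m/kyr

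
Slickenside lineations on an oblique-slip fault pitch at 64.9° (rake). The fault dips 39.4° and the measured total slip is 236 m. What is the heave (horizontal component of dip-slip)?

dip-slip = net slip × sin(rake) = 236 m × sin(64.9°) = 213.7 m
heave = dip-slip × cos(dip) = 213.7 × cos(39.4°) = 165 m

165 m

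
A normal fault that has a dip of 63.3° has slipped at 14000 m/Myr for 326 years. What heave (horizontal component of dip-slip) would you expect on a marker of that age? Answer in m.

2.05 m

dip-slip = rate × time = 14000 m/Myr × 326 years = 4.564 m
heave = dip-slip × cos(dip) = 4.564 × cos(63.3°) = 2.05 m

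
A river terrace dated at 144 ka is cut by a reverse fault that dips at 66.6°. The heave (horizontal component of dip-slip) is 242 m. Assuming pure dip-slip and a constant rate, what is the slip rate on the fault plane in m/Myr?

4230 m/Myr

dip-slip = heave / cos(dip) = 242 m / cos(66.6°) = 609.3 m
rate = 609.3 m / 144 ka = 0.00423 m/yr = 4230 m/Myr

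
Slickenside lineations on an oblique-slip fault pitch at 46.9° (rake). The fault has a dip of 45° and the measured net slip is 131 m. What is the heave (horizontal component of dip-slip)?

dip-slip = net slip × sin(rake) = 131 m × sin(46.9°) = 95.65 m
heave = dip-slip × cos(dip) = 95.65 × cos(45°) = 67.6 m

67.6 m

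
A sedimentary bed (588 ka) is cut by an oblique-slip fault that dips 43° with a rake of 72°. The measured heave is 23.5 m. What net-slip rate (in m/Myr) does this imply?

dip-slip = heave / cos(dip) = 23.5 / cos(43°) = 32.13 m
net slip = dip-slip / sin(rake) = 32.13 / sin(72°) = 33.79 m
rate = 33.79 m / 588 ka = 0.0000575 m/yr = 57.5 m/Myr

57.5 m/Myr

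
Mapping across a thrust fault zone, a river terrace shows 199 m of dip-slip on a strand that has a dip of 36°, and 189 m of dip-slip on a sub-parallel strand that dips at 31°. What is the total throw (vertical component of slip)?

throw_A = 199 × sin(36°) = 117 m
throw_B = 189 × sin(31°) = 97.34 m
total = 117 + 97.34 = 214 m

214 m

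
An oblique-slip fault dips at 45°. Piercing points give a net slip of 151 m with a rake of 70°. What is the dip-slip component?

142 m

dip-slip = net slip × sin(rake) = 151 m × sin(70°) = 142 m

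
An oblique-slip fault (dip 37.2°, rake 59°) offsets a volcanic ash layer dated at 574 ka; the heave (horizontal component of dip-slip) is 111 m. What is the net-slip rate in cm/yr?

0.0283 cm/yr

dip-slip = heave / cos(dip) = 111 / cos(37.2°) = 139.4 m
net slip = dip-slip / sin(rake) = 139.4 / sin(59°) = 162.6 m
rate = 162.6 m / 574 ka = 0.000283 m/yr = 0.0283 cm/yr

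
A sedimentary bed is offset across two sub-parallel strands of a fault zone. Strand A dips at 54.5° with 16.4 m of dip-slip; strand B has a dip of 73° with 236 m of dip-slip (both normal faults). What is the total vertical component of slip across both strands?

throw_A = 16.4 × sin(54.5°) = 13.35 m
throw_B = 236 × sin(73°) = 225.7 m
total = 13.35 + 225.7 = 239 m

239 m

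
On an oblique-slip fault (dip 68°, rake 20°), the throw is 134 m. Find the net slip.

dip-slip = throw / sin(dip) = 134 / sin(68°) = 144.5 m
net slip = dip-slip / sin(rake) = 144.5 / sin(20°) = 423 m

423 m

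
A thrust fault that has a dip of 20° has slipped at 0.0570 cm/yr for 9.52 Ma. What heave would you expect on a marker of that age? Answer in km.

dip-slip = rate × time = 0.0570 cm/yr × 9.52 Ma = 5426 m
heave = dip-slip × cos(dip) = 5426 × cos(20°) = 5100 m = 5.10 km

5.10 km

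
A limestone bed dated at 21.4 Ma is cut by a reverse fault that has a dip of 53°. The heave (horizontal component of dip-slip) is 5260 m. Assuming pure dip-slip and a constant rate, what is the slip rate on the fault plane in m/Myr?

dip-slip = heave / cos(dip) = 5260 m / cos(53°) = 8740 m
rate = 8740 m / 21.4 Ma = 0.000408 m/yr = 408 m/Myr

408 m/Myr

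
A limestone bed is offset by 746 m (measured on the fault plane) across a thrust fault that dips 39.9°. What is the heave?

heave = dip-slip × cos(dip) = 746 m × cos(39.9°) = 572 m

572 m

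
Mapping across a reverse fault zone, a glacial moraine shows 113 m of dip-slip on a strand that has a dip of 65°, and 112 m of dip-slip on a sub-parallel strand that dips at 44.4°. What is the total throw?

throw_A = 113 × sin(65°) = 102.4 m
throw_B = 112 × sin(44.4°) = 78.36 m
total = 102.4 + 78.36 = 181 m

181 m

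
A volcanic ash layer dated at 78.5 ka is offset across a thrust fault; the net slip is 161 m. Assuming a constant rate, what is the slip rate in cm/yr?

rate = 161 m / 78.5 ka = 0.00205 m/yr = 0.205 cm/yr

0.205 cm/yr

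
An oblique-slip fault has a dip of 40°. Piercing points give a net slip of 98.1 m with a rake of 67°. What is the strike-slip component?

strike-slip = net slip × cos(rake) = 98.1 m × cos(67°) = 38.3 m

38.3 m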